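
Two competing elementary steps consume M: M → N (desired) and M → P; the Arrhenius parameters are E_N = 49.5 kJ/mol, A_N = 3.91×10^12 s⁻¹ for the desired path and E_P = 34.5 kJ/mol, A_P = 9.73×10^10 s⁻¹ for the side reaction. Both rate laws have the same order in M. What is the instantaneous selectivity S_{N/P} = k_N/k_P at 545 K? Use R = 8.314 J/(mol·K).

1.47

k_N/k_P = (A_N/A_P)·exp[−(E_N−E_P)/(RT)] = (A_N/A_P)·exp[(E_P−E_N)/(RT)].
(E_P−E_N)/(RT) = (34.5−49.5)×10³/(8.314×545) = -15000/4531 = -3.310.
k_N/k_P = (3.91×10^12/9.73×10^10)·exp(-3.310) = 40.18 × 0.03650 = 1.47.
Since E_N > E_P, raising the temperature improves selectivity toward N.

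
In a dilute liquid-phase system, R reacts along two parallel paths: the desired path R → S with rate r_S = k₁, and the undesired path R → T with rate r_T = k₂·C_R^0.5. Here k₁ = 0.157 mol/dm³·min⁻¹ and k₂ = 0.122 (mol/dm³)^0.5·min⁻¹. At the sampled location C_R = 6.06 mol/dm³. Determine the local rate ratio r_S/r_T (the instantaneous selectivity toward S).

S_{S/T} = r_S/r_T = (k₁)/(k₂·C_R^0.5) = (k₁/k₂)·C_R^-0.5.
= (0.157) / (0.122×6.060^0.5) = 0.1570/0.3003 = 0.523.
The undesired path is higher order in R, so low C_R (CSTR or dilute feed) favours S.

0.523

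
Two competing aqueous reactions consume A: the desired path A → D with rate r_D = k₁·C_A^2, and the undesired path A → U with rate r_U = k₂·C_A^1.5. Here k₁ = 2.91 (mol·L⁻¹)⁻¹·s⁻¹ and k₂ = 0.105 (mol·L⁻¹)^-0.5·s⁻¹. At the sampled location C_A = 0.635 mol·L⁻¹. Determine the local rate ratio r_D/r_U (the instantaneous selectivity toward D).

S_{D/U} = r_D/r_U = (k₁·C_A^2)/(k₂·C_A^1.5) = (k₁/k₂)·C_A^0.5.
= (2.91×0.6350^2) / (0.105×0.6350^1.5) = 1.173/0.05313 = 22.1.

22.1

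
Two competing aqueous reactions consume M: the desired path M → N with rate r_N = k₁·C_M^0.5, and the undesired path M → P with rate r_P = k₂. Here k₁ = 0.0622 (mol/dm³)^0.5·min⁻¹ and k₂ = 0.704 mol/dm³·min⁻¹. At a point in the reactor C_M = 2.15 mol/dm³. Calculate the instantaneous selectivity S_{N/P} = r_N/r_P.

S_{N/P} = r_N/r_P = (k₁·C_M^0.5)/(k₂) = (k₁/k₂)·C_M^0.5.
= (0.0622×2.150^0.5) / (0.704) = 0.09120/0.7040 = 0.130.
Since the desired path is higher order in M, keeping C_M high (PFR or concentrated feed) favours N.

0.130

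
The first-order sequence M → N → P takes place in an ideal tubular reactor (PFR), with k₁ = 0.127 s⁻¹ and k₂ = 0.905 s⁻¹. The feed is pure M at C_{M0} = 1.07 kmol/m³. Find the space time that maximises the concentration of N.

2.52 s

Setting dC_N/dτ = 0 gives τ_opt = ln(k₂/k₁)/(k₂−k₁).
= ln(0.905/0.127)/(0.905−0.127) = ln(7.126)/0.7780 = 1.964/0.7780 = 2.52 s.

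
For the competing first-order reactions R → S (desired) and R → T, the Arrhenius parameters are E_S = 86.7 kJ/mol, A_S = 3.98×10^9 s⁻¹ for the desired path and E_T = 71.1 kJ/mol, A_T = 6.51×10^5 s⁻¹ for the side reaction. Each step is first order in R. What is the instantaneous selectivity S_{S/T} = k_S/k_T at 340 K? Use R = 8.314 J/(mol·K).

With equal orders, S_{S/T} = k_S/k_T = (A_S/A_T)·exp[(E_T−E_S)/(RT)].
(E_T−E_S)/(RT) = (71.1−86.7)×10³/(8.314×340) = -15600/2827 = -5.519.
k_S/k_T = (3.98×10^9/6.51×10^5)·exp(-5.519) = 6114 × 0.004011 = 24.5.

24.5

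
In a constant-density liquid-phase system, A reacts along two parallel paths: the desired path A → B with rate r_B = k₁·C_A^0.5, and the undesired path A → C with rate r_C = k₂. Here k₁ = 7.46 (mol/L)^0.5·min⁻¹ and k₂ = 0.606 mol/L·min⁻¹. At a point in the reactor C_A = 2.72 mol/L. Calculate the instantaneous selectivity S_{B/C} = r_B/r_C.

S_{B/C} = r_B/r_C = (k₁·C_A^0.5)/(k₂) = (k₁/k₂)·C_A^0.5.
= (7.46×2.720^0.5) / (0.606) = 12.30/0.6060 = 20.3.
Since the desired path is higher order in A, keeping C_A high (PFR or concentrated feed) favours B.

20.3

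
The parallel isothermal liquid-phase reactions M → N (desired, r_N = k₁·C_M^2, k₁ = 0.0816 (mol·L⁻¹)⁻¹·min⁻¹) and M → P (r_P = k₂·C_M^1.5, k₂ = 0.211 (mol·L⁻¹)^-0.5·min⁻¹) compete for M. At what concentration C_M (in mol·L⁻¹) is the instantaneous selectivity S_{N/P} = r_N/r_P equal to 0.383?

0.981 mol·L⁻¹

S_{N/P} = (k₁/k₂)·C_M^0.5 ⇒ C_M = (S·k₂/k₁)^(2).
= (0.383×0.211/0.0816)^(2) = (0.9904)^(2) = 0.981 mol·L⁻¹.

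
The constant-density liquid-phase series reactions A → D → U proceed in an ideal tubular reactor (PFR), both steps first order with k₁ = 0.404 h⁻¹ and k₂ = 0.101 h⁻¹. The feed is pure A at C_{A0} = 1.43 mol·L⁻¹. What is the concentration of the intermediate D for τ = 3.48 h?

0.874 mol·L⁻¹

The intermediate concentration in a first-order A→B→C sequence is C_D = k₁C_{A0}(e^(−k₁τ) − e^(−k₂τ))/(k₂−k₁).
e^(−k₁τ) = e^(−0.404×3.48) = e^(−1.406) = 0.2451; e^(−k₂τ) = e^(−0.3515) = 0.7036.
C_D = 0.404×1.43/(0.101−0.404) × (0.2451−0.7036) = (-1.907)×(-0.4585) = 0.8742 mol·L⁻¹.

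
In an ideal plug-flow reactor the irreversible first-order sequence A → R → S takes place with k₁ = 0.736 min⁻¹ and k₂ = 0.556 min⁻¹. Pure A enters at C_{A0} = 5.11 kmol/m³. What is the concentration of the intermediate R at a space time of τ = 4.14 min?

For first-order series with pure A initially, C_R(τ) = k₁C_{A0}/(k₂−k₁)·(e^(−k₁τ) − e^(−k₂τ)).
e^(−k₁τ) = e^(−0.736×4.14) = e^(−3.047) = 0.04750; e^(−k₂τ) = e^(−2.302) = 0.1001.
C_R = 0.736×5.11/(0.556−0.736) × (0.04750−0.1001) = (-20.89)×(-0.05258) = 1.099 kmol/m³.

1.10 kmol/m³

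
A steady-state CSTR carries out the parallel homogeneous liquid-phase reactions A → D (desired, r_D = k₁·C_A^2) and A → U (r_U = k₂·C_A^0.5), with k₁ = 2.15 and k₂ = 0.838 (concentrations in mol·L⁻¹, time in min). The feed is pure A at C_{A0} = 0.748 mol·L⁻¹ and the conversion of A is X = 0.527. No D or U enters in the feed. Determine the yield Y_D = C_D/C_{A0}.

Exit C_A = C_{A0}(1−X) = 0.748×0.473 = 0.3538 mol·L⁻¹.
In a CSTR the entire volume is at exit conditions, so r_D = 2.15×0.3538^2 = 0.2691 and r_U = 0.838×0.3538^0.5 = 0.4985.
Fraction of consumed A going to D: r_D/(r_D+r_U) = 0.3506.
C_D = 0.3506·C_{A0}·X = 0.3506×0.748×0.527 = 0.138 mol·L⁻¹; Y_D = C_D/C_{A0} = 0.185.

0.185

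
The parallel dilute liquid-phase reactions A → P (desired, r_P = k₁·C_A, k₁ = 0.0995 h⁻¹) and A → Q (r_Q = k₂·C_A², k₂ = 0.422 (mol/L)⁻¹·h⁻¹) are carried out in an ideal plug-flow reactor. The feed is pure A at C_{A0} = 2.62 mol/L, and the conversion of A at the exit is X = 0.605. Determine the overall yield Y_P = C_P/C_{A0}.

C_A = C_{A0}(1−X) = 1.035 mol/L.
Along a PFR/batch, dC_P/dC_A = −r_P/(r_P+r_Q) = −k₁/(k₁+k₂·C_A).
Integrating from C_{A0} to C_A: C_P = (0.0995/0.422)·ln[(0.0995+0.422·2.62)/(0.0995+0.422·1.03)] = 0.2358·ln(1.205/0.5362) = 0.1909 mol/L.
Y_P = C_P/C_{A0} = 0.1909/2.62 = 0.0729.

0.0729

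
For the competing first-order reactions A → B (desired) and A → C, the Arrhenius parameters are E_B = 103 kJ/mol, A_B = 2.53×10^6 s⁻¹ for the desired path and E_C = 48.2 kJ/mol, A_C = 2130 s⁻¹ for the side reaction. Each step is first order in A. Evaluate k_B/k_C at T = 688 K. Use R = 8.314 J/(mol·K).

With equal orders, S_{B/C} = k_B/k_C = (A_B/A_C)·exp[(E_C−E_B)/(RT)].
(E_C−E_B)/(RT) = (48.2−103)×10³/(8.314×688) = -54800/5720 = -9.580.
k_B/k_C = (2.53×10^6/2130)·exp(-9.580) = 1188 × 6.907×10^-5 = 0.0820.

0.0820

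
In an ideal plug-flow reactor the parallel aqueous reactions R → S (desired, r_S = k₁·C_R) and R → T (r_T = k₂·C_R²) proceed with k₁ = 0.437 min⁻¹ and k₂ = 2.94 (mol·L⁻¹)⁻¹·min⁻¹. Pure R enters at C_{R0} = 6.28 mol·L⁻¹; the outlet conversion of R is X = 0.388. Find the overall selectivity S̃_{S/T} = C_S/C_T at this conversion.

C_R = C_{R0}(1−X) = 3.843 mol·L⁻¹.
Along a PFR/batch, dC_S/dC_R = −r_S/(r_S+r_T) = −k₁/(k₁+k₂·C_R).
Integrating from C_{R0} to C_R: C_S = (0.437/2.94)·ln[(0.437+2.94·6.28)/(0.437+2.94·3.84)] = 0.1486·ln(18.90/11.74) = 0.07082 mol·L⁻¹.
C_T = (C_{R0}−C_R)−C_S = 2.366 mol·L⁻¹; S̃_{S/T} = 0.07082/2.366 = 0.0299.

0.0299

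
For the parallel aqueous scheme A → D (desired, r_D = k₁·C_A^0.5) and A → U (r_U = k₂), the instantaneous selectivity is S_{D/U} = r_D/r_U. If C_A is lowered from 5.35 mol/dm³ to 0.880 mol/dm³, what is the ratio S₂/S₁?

0.406

S_{D/U} = (k₁/k₂)·C_A^0.5, so S₂/S₁ = (C_{A,2}/C_{A,1})^0.5.
= (0.880/5.35)^0.5 = (0.1645)^0.5 = 0.406.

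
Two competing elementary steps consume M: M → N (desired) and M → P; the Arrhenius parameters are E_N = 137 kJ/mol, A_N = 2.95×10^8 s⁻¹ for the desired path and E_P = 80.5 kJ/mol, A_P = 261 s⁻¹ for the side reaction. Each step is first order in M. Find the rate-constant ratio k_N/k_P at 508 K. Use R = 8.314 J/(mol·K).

With equal orders, S_{N/P} = k_N/k_P = (A_N/A_P)·exp[(E_P−E_N)/(RT)].
(E_P−E_N)/(RT) = (80.5−137)×10³/(8.314×508) = -56500/4224 = -13.38.
k_N/k_P = (2.95×10^8/261)·exp(-13.38) = 1.130×10^6 × 1.550×10^-6 = 1.75.

1.75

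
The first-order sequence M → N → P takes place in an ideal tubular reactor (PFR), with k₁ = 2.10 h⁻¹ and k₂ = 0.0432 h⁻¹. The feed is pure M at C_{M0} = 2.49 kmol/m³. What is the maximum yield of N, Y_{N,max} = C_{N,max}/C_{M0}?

0.922

Evaluating C_N at τ_opt = ln(k₂/k₁)/(k₂−k₁) gives C_{N,max}/C_{M0} = (k₁/k₂)^[k₂/(k₂−k₁)].
= (2.10/0.0432)^(0.0432/(0.0432−2.10)) = (48.61)^(-0.02100) = 0.9217.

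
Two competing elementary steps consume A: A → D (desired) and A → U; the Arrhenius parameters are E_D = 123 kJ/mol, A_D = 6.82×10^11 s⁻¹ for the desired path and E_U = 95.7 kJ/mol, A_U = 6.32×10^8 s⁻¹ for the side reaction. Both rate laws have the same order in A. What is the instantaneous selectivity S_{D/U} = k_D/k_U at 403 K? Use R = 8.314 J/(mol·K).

With equal orders, S_{D/U} = k_D/k_U = (A_D/A_U)·exp[(E_U−E_D)/(RT)].
(E_U−E_D)/(RT) = (95.7−123)×10³/(8.314×403) = -27300/3351 = -8.148.
k_D/k_U = (6.82×10^11/6.32×10^8)·exp(-8.148) = 1079 × 2.893×10^-4 = 0.312.

0.312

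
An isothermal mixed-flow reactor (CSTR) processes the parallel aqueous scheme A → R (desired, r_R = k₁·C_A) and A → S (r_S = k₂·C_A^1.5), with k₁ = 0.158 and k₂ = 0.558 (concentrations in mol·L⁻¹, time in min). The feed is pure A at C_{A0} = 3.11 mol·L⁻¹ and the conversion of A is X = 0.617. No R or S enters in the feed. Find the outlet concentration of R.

0.395 mol·L⁻¹

Exit C_A = C_{A0}(1−X) = 3.11×0.383 = 1.191 mol·L⁻¹.
A CSTR operates uniformly at the exit composition, giving r_R = 0.1882 and r_S = 0.7254 (each k·C_A^n at C_A = 1.191).
Fraction of consumed A going to R: r_R/(r_R+r_S) = 0.2060.
C_R = 0.2060·C_{A0}·X = 0.2060×3.11×0.617 = 0.395 mol·L⁻¹.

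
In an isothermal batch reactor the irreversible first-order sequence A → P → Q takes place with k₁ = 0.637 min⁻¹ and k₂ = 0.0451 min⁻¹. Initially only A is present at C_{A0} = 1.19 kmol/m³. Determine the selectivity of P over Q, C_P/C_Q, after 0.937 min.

The intermediate concentration in a first-order A→B→C sequence is C_P = k₁C_{A0}(e^(−k₁t) − e^(−k₂t))/(k₂−k₁).
e^(−k₁t) = e^(−0.637×0.937) = e^(−0.5969) = 0.5505; e^(−k₂t) = e^(−0.04226) = 0.9586.
C_P = 0.637×1.19/(0.0451−0.637) × (0.5505−0.9586) = (-1.281)×(-0.4081) = 0.5226 kmol/m³.
C_A = C_{A0}e^(−k₁t) = 0.6551 kmol/m³, so C_Q = C_{A0}−C_A−C_P = 0.01224 kmol/m³; C_P/C_Q = 42.7.

42.7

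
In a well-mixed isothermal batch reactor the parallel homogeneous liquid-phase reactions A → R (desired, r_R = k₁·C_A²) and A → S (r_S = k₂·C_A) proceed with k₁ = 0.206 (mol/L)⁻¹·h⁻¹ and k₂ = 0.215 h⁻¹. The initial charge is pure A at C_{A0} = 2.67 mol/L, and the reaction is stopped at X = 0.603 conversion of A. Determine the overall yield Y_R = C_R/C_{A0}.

0.381

C_A = C_{A0}(1−X) = 1.060 mol/L.
Along a PFR/batch, dC_S/dC_A = −r_S/(r_R+r_S) = −k₂/(k₂+k₁·C_A).
Integrating from C_{A0} to C_A: C_S = (0.215/0.206)·ln[(0.215+0.206·2.67)/(0.215+0.206·1.06)] = 1.044·ln(0.7650/0.4334) = 0.5932 mol/L.
Then C_R = (C_{A0}−C_A) − C_S = 1.610 − 0.5932 = 1.017 mol/L.
Y_R = C_R/C_{A0} = 1.017/2.67 = 0.381.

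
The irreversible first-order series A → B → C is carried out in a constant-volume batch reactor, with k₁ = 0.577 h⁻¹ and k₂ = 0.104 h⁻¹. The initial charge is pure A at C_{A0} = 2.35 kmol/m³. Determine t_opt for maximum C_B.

For first-order series the maximum of C_B occurs at t_opt = ln(k₂/k₁)/(k₂−k₁).
= ln(0.104/0.577)/(0.104−0.577) = ln(0.1802)/-0.4730 = -1.713/-0.4730 = 3.62 h.

3.62 h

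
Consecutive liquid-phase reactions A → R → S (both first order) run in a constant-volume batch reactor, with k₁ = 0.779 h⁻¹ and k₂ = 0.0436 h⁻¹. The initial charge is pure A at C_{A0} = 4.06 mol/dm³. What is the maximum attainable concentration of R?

3.42 mol/dm³

For a first-order series the maximum intermediate yield is C_{R,max}/C_{A0} = (k₁/k₂)^[k₂/(k₂−k₁)].
= (0.779/0.0436)^(0.0436/(0.0436−0.779)) = (17.87)^(-0.05929) = 0.8429.
C_{R,max} = 0.8429×4.06 = 3.42 mol/dm³.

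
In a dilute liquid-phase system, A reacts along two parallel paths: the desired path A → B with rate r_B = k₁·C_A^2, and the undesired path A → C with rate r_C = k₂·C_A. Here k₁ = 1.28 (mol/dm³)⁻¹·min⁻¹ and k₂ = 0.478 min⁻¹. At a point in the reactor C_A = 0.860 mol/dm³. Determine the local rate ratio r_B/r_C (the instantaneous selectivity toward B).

S_{B/C} = r_B/r_C = (k₁·C_A^2)/(k₂·C_A) = (k₁/k₂)·C_A.
= (1.28×0.8600^2) / (0.478×0.8600) = 0.9467/0.4111 = 2.30.
Since the desired path is higher order in A, keeping C_A high (PFR or concentrated feed) favours B.

2.30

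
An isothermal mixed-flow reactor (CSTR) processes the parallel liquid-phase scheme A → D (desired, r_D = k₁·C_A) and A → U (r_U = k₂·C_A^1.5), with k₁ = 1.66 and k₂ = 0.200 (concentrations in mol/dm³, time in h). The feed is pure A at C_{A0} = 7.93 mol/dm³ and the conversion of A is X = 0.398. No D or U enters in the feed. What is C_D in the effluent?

2.50 mol/dm³

Exit C_A = C_{A0}(1−X) = 7.93×0.602 = 4.774 mol/dm³.
A CSTR operates uniformly at the exit composition, giving r_D = 7.925 and r_U = 2.086 (each k·C_A^n at C_A = 4.774).
Fraction of consumed A going to D: r_D/(r_D+r_U) = 0.7916.
C_D = 0.7916·C_{A0}·X = 0.7916×7.93×0.398 = 2.50 mol/dm³.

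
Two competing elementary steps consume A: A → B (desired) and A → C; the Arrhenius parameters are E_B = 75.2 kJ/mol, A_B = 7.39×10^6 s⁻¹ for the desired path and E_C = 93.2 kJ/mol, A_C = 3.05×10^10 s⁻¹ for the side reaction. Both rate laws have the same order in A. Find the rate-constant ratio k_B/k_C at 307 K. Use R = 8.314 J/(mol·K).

0.280

With equal orders, S_{B/C} = k_B/k_C = (A_B/A_C)·exp[(E_C−E_B)/(RT)].
(E_C−E_B)/(RT) = (93.2−75.2)×10³/(8.314×307) = 18000/2552 = 7.052.
k_B/k_C = (7.39×10^6/3.05×10^10)·exp(7.052) = 2.423×10^-4 × 1155 = 0.280.
Since E_B < E_C, lowering the temperature improves selectivity toward B.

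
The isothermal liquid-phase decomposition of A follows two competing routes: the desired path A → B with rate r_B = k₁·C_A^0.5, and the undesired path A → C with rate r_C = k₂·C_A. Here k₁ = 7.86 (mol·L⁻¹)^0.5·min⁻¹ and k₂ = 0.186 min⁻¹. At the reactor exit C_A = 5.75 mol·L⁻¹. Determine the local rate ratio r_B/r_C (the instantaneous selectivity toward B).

S_{B/C} = r_B/r_C = (k₁·C_A^0.5)/(k₂·C_A) = (k₁/k₂)·C_A^-0.5.
= (7.86×5.750^0.5) / (0.186×5.750) = 18.85/1.069 = 17.6.
The undesired path is higher order in A, so low C_A (CSTR or dilute feed) favours B.

17.6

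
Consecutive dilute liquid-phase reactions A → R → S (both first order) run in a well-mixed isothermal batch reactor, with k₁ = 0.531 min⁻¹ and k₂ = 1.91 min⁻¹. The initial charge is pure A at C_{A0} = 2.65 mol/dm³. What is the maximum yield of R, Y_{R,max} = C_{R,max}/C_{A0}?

Evaluating C_R at t_opt = ln(k₂/k₁)/(k₂−k₁) gives C_{R,max}/C_{A0} = (k₁/k₂)^[k₂/(k₂−k₁)].
= (0.531/1.91)^(1.91/(1.91−0.531)) = (0.2780)^(1.385) = 0.1698.

0.170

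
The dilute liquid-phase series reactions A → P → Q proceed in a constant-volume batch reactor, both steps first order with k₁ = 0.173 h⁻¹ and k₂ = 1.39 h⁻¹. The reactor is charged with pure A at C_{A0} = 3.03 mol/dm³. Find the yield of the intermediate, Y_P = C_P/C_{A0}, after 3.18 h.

0.0803

For first-order series with pure A initially, C_P(t) = k₁C_{A0}/(k₂−k₁)·(e^(−k₁t) − e^(−k₂t)).
e^(−k₁t) = e^(−0.173×3.18) = e^(−0.5501) = 0.5769; e^(−k₂t) = e^(−4.420) = 0.01203.
C_P = 0.173×3.03/(1.39−0.173) × (0.5769−0.01203) = 0.4307×0.5648 = 0.2433 mol/dm³.
Y_P = C_P/C_{A0} = 0.2433/3.03 = 0.0803.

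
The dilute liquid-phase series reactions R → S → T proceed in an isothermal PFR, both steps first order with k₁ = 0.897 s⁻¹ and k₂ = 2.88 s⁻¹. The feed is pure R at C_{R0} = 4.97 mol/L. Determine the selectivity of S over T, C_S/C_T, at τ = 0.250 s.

2.37

For first-order series with pure R initially, C_S(τ) = k₁C_{R0}/(k₂−k₁)·(e^(−k₁τ) − e^(−k₂τ)).
e^(−k₁τ) = e^(−0.897×0.250) = e^(−0.2243) = 0.7991; e^(−k₂τ) = e^(−0.7200) = 0.4868.
C_S = 0.897×4.97/(2.88−0.897) × (0.7991−0.4868) = 2.248×0.3124 = 0.7022 mol/L.
C_R = C_{R0}e^(−k₁τ) = 3.972 mol/L, so C_T = C_{R0}−C_R−C_S = 0.2962 mol/L; C_S/C_T = 2.37.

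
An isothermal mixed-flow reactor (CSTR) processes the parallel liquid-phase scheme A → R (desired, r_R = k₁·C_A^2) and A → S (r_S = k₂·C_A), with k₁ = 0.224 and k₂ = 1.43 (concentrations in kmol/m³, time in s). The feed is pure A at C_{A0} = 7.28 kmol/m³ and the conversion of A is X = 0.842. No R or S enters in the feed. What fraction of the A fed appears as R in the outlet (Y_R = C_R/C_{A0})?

0.129

Exit C_A = C_{A0}(1−X) = 7.28×0.158 = 1.150 kmol/m³.
A CSTR operates uniformly at the exit composition, giving r_R = 0.2964 and r_S = 1.645 (each k·C_A^n at C_A = 1.150).
Fraction of consumed A going to R: r_R/(r_R+r_S) = 0.1527.
C_R = 0.1527·C_{A0}·X = 0.1527×7.28×0.842 = 0.936 kmol/m³; Y_R = C_R/C_{A0} = 0.129.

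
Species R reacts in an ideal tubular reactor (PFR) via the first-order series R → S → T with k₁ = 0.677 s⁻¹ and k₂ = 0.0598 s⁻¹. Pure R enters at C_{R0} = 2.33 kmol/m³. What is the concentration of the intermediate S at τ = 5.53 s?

1.78 kmol/m³

The intermediate concentration in a first-order A→B→C sequence is C_S = k₁C_{R0}(e^(−k₁τ) − e^(−k₂τ))/(k₂−k₁).
e^(−k₁τ) = e^(−0.677×5.53) = e^(−3.744) = 0.02366; e^(−k₂τ) = e^(−0.3307) = 0.7184.
C_S = 0.677×2.33/(0.0598−0.677) × (0.02366−0.7184) = (-2.556)×(-0.6948) = 1.776 kmol/m³.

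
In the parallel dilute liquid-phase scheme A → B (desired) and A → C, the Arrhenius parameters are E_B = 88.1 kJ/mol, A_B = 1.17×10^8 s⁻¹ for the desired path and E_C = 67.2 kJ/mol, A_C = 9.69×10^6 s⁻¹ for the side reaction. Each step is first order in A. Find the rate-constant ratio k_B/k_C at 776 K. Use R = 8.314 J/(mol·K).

0.473

Since both paths have the same order in A, the concentration cancels and S_{B/C} = k_B/k_C = (A_B/A_C)·exp[(E_C−E_B)/(RT)].
(E_C−E_B)/(RT) = (67.2−88.1)×10³/(8.314×776) = -20900/6452 = -3.239.
k_B/k_C = (1.17×10^8/9.69×10^6)·exp(-3.239) = 12.07 × 0.03918 = 0.473.
Since E_B > E_C, raising the temperature improves selectivity toward B.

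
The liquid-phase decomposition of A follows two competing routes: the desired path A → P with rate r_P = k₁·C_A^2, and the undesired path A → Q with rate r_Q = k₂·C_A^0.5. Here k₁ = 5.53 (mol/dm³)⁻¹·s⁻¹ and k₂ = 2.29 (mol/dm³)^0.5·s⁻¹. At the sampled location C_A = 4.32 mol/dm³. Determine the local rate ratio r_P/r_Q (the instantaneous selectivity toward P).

S_{P/Q} = r_P/r_Q = (k₁·C_A^2)/(k₂·C_A^0.5) = (k₁/k₂)·C_A^1.5.
= (5.53×4.320^2) / (2.29×4.320^0.5) = 103.2/4.760 = 21.7.
Since the desired path is higher order in A, keeping C_A high (PFR or concentrated feed) favours P.

21.7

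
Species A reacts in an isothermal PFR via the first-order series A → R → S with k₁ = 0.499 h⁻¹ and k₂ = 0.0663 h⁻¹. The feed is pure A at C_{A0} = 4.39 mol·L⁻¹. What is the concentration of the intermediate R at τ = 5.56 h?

Solving the coupled first-order balances gives C_R(τ) = [k₁/(k₂−k₁)]·C_{A0}·(e^(−k₁τ) − e^(−k₂τ)).
e^(−k₁τ) = e^(−0.499×5.56) = e^(−2.774) = 0.06238; e^(−k₂τ) = e^(−0.3686) = 0.6917.
C_R = 0.499×4.39/(0.0663−0.499) × (0.06238−0.6917) = (-5.063)×(-0.6293) = 3.186 mol·L⁻¹.

3.19 mol·L⁻¹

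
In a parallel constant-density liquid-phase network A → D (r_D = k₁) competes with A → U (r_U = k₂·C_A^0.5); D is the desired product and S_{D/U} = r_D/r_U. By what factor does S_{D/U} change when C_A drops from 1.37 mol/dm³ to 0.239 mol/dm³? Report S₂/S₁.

S_{D/U} = (k₁/k₂)·C_A^-0.5, so S₂/S₁ = (C_{A,2}/C_{A,1})^-0.5.
= (0.239/1.37)^(-0.5) = (0.1745)^(-0.5) = 2.39.

2.39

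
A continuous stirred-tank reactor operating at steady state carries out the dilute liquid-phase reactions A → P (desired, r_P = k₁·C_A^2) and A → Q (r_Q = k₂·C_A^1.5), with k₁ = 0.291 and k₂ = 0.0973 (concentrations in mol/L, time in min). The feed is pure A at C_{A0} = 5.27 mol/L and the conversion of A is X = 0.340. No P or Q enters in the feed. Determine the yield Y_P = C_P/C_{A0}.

Exit C_A = C_{A0}(1−X) = 5.27×0.660 = 3.478 mol/L.
A CSTR operates uniformly at the exit composition, giving r_P = 3.520 and r_Q = 0.6312 (each k·C_A^n at C_A = 3.478).
Fraction of consumed A going to P: r_P/(r_P+r_Q) = 0.8480.
C_P = 0.8480·C_{A0}·X = 0.8480×5.27×0.340 = 1.52 mol/L; Y_P = C_P/C_{A0} = 0.288.

0.288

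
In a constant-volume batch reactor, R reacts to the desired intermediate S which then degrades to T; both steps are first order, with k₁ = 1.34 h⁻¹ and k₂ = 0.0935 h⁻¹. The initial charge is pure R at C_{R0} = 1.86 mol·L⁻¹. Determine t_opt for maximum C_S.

2.14 h

Setting dC_S/dt = 0 gives t_opt = ln(k₂/k₁)/(k₂−k₁).
= ln(0.0935/1.34)/(0.0935−1.34) = ln(0.06978)/-1.247 = -2.662/-1.247 = 2.14 h.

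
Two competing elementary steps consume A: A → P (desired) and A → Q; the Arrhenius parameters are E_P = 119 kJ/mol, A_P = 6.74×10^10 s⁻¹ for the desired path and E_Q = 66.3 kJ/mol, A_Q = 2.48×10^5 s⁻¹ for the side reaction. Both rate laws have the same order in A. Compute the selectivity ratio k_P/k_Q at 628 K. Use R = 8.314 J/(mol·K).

11.2

k_P/k_Q = (A_P/A_Q)·exp[−(E_P−E_Q)/(RT)] = (A_P/A_Q)·exp[(E_Q−E_P)/(RT)].
(E_Q−E_P)/(RT) = (66.3−119)×10³/(8.314×628) = -52700/5221 = -10.09.
k_P/k_Q = (6.74×10^10/2.48×10^5)·exp(-10.09) = 2.718×10^5 × 4.135×10^-5 = 11.2.
Since E_P > E_Q, raising the temperature improves selectivity toward P.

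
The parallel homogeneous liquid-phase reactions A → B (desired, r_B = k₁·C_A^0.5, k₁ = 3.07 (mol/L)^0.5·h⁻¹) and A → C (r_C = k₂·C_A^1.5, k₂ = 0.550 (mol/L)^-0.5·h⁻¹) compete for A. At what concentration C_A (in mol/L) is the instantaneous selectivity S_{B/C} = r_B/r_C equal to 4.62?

1.21 mol/L

S_{B/C} = (k₁/k₂)·C_A⁻¹ ⇒ C_A = (S·k₂/k₁)^(-1).
= (4.62×0.550/3.07)^(-1) = (0.8277)^(-1) = 1.21 mol/L.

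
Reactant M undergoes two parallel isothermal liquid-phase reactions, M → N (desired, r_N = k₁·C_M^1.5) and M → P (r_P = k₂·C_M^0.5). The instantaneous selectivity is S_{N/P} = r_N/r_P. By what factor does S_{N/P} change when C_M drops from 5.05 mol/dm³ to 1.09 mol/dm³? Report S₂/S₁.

0.216

S_{N/P} = (k₁/k₂)·C_M, so S₂/S₁ = (C_{M,2}/C_{M,1}).
= 1.09/5.05 = 0.216.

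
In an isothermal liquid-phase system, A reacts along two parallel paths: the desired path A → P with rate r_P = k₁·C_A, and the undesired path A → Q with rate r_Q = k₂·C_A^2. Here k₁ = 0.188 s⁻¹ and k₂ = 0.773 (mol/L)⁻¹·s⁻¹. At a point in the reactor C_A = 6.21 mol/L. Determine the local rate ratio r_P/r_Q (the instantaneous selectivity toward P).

0.0392

S_{P/Q} = r_P/r_Q = (k₁·C_A)/(k₂·C_A^2) = (k₁/k₂)·C_A⁻¹.
= (0.188×6.210) / (0.773×6.210^2) = 1.167/29.81 = 0.0392.
The undesired path is higher order in A, so low C_A (CSTR or dilute feed) favours P.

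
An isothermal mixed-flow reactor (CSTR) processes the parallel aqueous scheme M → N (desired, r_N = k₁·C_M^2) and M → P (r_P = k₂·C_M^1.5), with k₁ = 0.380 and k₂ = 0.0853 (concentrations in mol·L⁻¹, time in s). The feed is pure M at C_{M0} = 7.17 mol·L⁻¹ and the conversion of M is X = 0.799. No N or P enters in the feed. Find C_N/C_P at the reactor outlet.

Exit C_M = C_{M0}(1−X) = 7.17×0.201 = 1.441 mol·L⁻¹.
Rates in a CSTR are evaluated at the outlet concentration: r_N = 0.380×1.441^2 = 0.7892, r_P = 0.0853×1.441^1.5 = 0.1476.
Overall selectivity = C_N/C_P = r_Nτ/(r_Pτ) = r_N/r_P = 5.35.

5.35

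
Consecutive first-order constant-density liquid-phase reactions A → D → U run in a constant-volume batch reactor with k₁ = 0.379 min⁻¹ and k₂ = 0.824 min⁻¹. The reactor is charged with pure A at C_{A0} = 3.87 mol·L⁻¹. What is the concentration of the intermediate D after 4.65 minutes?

0.494 mol·L⁻¹

Solving the coupled first-order balances gives C_D(t) = [k₁/(k₂−k₁)]·C_{A0}·(e^(−k₁t) − e^(−k₂t)).
e^(−k₁t) = e^(−0.379×4.65) = e^(−1.762) = 0.1716; e^(−k₂t) = e^(−3.832) = 0.02167.
C_D = 0.379×3.87/(0.824−0.379) × (0.1716−0.02167) = 3.296×0.1500 = 0.4943 mol·L⁻¹.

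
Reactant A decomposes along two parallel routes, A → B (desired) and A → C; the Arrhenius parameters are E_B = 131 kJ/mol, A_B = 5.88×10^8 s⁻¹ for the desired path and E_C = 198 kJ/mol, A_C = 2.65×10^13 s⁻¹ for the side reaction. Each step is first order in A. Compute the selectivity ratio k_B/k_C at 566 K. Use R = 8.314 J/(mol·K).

33.9

k_B/k_C = (A_B/A_C)·exp[−(E_B−E_C)/(RT)] = (A_B/A_C)·exp[(E_C−E_B)/(RT)].
(E_C−E_B)/(RT) = (198−131)×10³/(8.314×566) = 67000/4706 = 14.24.
k_B/k_C = (5.88×10^8/2.65×10^13)·exp(14.24) = 2.219×10^-5 × 1.526×10^6 = 33.9.
Since E_B < E_C, lowering the temperature improves selectivity toward B.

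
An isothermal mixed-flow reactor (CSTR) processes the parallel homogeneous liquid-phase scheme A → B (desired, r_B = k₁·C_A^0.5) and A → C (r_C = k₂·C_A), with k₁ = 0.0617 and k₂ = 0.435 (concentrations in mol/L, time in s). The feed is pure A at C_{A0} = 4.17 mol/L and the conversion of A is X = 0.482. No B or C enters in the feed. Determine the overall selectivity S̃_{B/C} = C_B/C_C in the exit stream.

Exit C_A = C_{A0}(1−X) = 4.17×0.518 = 2.160 mol/L.
A CSTR operates uniformly at the exit composition, giving r_B = 0.09068 and r_C = 0.9396 (each k·C_A^n at C_A = 2.160).
Overall selectivity = C_B/C_C = r_Bτ/(r_Cτ) = r_B/r_C = 0.0965.

0.0965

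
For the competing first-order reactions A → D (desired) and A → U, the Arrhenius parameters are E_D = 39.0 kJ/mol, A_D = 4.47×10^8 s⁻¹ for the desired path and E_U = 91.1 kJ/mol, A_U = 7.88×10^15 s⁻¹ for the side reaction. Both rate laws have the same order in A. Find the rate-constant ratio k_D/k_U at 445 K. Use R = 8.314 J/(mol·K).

0.0741

With equal orders, S_{D/U} = k_D/k_U = (A_D/A_U)·exp[(E_U−E_D)/(RT)].
(E_U−E_D)/(RT) = (91.1−39.0)×10³/(8.314×445) = 52100/3700 = 14.08.
k_D/k_U = (4.47×10^8/7.88×10^15)·exp(14.08) = 5.673×10^-8 × 1.306×10^6 = 0.0741.
Since E_D < E_U, lowering the temperature improves selectivity toward D.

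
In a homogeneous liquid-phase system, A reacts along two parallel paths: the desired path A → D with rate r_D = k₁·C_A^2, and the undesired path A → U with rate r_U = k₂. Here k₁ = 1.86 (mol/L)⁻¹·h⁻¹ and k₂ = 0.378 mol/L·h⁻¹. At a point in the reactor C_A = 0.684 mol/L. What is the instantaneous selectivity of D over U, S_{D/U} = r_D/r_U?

2.30

S_{D/U} = r_D/r_U = (k₁·C_A^2)/(k₂) = (k₁/k₂)·C_A^2.
= (1.86×0.6840^2) / (0.378) = 0.8702/0.3780 = 2.30.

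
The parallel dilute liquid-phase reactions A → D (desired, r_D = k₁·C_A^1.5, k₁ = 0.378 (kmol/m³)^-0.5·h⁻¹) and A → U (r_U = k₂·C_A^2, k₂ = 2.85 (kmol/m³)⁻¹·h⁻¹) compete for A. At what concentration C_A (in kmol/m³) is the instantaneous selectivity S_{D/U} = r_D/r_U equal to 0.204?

S_{D/U} = (k₁/k₂)·C_A^-0.5 ⇒ C_A = (S·k₂/k₁)^(-2).
= (0.204×2.85/0.378)^(-2) = (1.538)^(-2) = 0.423 kmol/m³.

0.423 kmol/m³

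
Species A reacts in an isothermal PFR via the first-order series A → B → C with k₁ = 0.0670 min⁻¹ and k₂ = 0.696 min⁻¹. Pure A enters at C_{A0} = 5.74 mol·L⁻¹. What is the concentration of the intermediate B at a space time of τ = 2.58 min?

0.413 mol·L⁻¹

Solving the coupled first-order balances gives C_B(τ) = [k₁/(k₂−k₁)]·C_{A0}·(e^(−k₁τ) − e^(−k₂τ)).
e^(−k₁τ) = e^(−0.0670×2.58) = e^(−0.1729) = 0.8413; e^(−k₂τ) = e^(−1.796) = 0.1660.
C_B = 0.0670×5.74/(0.696−0.0670) × (0.8413−0.1660) = 0.6114×0.6752 = 0.4129 mol·L⁻¹.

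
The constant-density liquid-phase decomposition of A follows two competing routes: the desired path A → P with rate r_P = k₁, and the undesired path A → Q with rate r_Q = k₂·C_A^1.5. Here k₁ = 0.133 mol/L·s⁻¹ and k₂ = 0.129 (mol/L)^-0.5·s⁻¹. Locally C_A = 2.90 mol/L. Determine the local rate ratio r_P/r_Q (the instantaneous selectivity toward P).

0.209

S_{P/Q} = r_P/r_Q = (k₁)/(k₂·C_A^1.5) = (k₁/k₂)·C_A^-1.5.
= (0.133) / (0.129×2.900^1.5) = 0.1330/0.6371 = 0.209.
The undesired path is higher order in A, so low C_A (CSTR or dilute feed) favours P.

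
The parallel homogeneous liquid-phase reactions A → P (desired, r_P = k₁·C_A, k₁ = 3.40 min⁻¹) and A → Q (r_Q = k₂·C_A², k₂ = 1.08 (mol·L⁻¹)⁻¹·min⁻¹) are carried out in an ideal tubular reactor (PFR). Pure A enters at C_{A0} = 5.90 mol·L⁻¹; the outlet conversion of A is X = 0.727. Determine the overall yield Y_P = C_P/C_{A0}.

C_A = C_{A0}(1−X) = 1.611 mol·L⁻¹.
Along a PFR/batch, dC_P/dC_A = −r_P/(r_P+r_Q) = −k₁/(k₁+k₂·C_A).
Integrating from C_{A0} to C_A: C_P = (3.40/1.08)·ln[(3.40+1.08·5.90)/(3.40+1.08·1.61)] = 3.148·ln(9.772/5.140) = 2.023 mol·L⁻¹.
Y_P = C_P/C_{A0} = 2.023/5.90 = 0.343.

0.343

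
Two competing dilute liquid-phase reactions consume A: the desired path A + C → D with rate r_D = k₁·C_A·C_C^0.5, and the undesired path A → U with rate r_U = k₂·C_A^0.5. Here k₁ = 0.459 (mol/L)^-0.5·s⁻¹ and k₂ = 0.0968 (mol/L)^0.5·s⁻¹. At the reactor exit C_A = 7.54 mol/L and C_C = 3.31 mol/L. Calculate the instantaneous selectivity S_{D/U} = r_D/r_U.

S_{D/U} = r_D/r_U = (k₁·C_A·C_C^0.5)/(k₂·C_A^0.5) = (k₁/k₂)·C_A^0.5·C_C^0.5.
= (0.459×7.540×3.310^0.5) / (0.0968×7.540^0.5) = 6.296/0.2658 = 23.7.
Since the desired path is higher order in A, keeping C_A high (PFR or concentrated feed) favours D.

23.7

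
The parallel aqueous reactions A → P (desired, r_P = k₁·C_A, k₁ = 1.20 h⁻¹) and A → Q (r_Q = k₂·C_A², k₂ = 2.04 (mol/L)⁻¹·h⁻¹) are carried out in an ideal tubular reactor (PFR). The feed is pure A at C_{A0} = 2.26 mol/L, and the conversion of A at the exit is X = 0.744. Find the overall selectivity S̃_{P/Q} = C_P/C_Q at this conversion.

C_A = C_{A0}(1−X) = 0.5786 mol/L.
Along a PFR/batch, dC_P/dC_A = −r_P/(r_P+r_Q) = −k₁/(k₁+k₂·C_A).
Integrating from C_{A0} to C_A: C_P = (1.20/2.04)·ln[(1.20+2.04·2.26)/(1.20+2.04·0.579)] = 0.5882·ln(5.810/2.380) = 0.5250 mol/L.
C_Q = (C_{A0}−C_A)−C_P = 1.156 mol/L; S̃_{P/Q} = 0.5250/1.156 = 0.454.

0.454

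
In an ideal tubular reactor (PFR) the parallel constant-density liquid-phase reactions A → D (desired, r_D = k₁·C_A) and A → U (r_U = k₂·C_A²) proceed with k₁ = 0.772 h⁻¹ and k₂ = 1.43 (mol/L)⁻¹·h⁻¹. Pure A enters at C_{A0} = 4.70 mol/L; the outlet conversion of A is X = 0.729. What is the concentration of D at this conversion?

C_A = C_{A0}(1−X) = 1.274 mol/L.
Along a PFR/batch, dC_D/dC_A = −r_D/(r_D+r_U) = −k₁/(k₁+k₂·C_A).
Integrating from C_{A0} to C_A: C_D = (0.772/1.43)·ln[(0.772+1.43·4.70)/(0.772+1.43·1.27)] = 0.5399·ln(7.493/2.593) = 0.5728 mol/L.

0.573 mol/L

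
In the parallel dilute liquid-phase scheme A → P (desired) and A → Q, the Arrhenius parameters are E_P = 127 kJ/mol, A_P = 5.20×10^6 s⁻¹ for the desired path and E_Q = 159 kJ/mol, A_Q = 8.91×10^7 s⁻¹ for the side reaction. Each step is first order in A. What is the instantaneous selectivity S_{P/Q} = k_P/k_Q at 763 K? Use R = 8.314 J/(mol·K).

k_P/k_Q = (A_P/A_Q)·exp[−(E_P−E_Q)/(RT)] = (A_P/A_Q)·exp[(E_Q−E_P)/(RT)].
(E_Q−E_P)/(RT) = (159−127)×10³/(8.314×763) = 32000/6344 = 5.044.
k_P/k_Q = (5.20×10^6/8.91×10^7)·exp(5.044) = 0.05836 × 155.2 = 9.06.
Since E_P < E_Q, lowering the temperature improves selectivity toward P.

9.06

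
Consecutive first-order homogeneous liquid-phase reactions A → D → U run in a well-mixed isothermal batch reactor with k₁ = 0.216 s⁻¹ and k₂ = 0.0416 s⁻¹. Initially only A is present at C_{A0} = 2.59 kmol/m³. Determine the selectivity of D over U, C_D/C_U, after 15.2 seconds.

For first-order series with pure A initially, C_D(t) = k₁C_{A0}/(k₂−k₁)·(e^(−k₁t) − e^(−k₂t)).
e^(−k₁t) = e^(−0.216×15.2) = e^(−3.283) = 0.03751; e^(−k₂t) = e^(−0.6323) = 0.5314.
C_D = 0.216×2.59/(0.0416−0.216) × (0.03751−0.5314) = (-3.208)×(-0.4938) = 1.584 kmol/m³.
C_A = C_{A0}e^(−k₁t) = 0.09715 kmol/m³, so C_U = C_{A0}−C_A−C_D = 0.9087 kmol/m³; C_D/C_U = 1.74.

1.74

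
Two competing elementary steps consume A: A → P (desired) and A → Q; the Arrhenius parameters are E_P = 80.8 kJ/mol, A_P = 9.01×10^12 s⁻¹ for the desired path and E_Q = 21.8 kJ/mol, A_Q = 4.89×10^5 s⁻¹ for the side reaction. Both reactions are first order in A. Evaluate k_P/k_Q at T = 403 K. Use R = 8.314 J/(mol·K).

k_P/k_Q = (A_P/A_Q)·exp[−(E_P−E_Q)/(RT)] = (A_P/A_Q)·exp[(E_Q−E_P)/(RT)].
(E_Q−E_P)/(RT) = (21.8−80.8)×10³/(8.314×403) = -59000/3351 = -17.61.
k_P/k_Q = (9.01×10^12/4.89×10^5)·exp(-17.61) = 1.843×10^7 × 2.251×10^-8 = 0.415.
Since E_P > E_Q, raising the temperature improves selectivity toward P.

0.415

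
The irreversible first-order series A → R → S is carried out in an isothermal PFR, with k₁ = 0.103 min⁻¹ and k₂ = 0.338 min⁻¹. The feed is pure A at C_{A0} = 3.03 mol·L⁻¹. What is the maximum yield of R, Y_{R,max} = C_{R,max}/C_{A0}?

0.181

At the optimum, C_{R,max}/C_{A0} = (k₁/k₂)^[k₂/(k₂−k₁)].
= (0.103/0.338)^(0.338/(0.338−0.103)) = (0.3047)^(1.438) = 0.1810.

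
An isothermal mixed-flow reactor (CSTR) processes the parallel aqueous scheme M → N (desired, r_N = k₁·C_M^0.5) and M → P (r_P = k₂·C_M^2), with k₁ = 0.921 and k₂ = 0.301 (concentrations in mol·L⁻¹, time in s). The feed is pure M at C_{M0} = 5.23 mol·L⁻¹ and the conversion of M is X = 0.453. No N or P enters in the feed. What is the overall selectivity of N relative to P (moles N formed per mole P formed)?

0.632

Exit C_M = C_{M0}(1−X) = 5.23×0.547 = 2.861 mol·L⁻¹.
In a CSTR the entire volume is at exit conditions, so r_N = 0.921×2.861^0.5 = 1.558 and r_P = 0.301×2.861^2 = 2.463.
Overall selectivity = C_N/C_P = r_Nτ/(r_Pτ) = r_N/r_P = 0.632.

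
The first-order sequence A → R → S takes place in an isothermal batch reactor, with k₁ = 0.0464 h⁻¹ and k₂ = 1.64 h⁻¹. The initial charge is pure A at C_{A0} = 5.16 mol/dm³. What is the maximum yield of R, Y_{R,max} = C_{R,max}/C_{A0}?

0.0255

At the optimum, C_{R,max}/C_{A0} = (k₁/k₂)^[k₂/(k₂−k₁)].
= (0.0464/1.64)^(1.64/(1.64−0.0464)) = (0.02829)^(1.029) = 0.02550.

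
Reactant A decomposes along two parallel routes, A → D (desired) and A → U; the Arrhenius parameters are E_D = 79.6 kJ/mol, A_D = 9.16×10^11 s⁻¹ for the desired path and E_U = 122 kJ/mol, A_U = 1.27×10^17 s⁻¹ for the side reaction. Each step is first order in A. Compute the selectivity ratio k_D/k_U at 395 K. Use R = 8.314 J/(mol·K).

2.92

k_D/k_U = (A_D/A_U)·exp[−(E_D−E_U)/(RT)] = (A_D/A_U)·exp[(E_U−E_D)/(RT)].
(E_U−E_D)/(RT) = (122−79.6)×10³/(8.314×395) = 42400/3284 = 12.91.
k_D/k_U = (9.16×10^11/1.27×10^17)·exp(12.91) = 7.213×10^-6 × 4.047×10^5 = 2.92.
Since E_D < E_U, lowering the temperature improves selectivity toward D.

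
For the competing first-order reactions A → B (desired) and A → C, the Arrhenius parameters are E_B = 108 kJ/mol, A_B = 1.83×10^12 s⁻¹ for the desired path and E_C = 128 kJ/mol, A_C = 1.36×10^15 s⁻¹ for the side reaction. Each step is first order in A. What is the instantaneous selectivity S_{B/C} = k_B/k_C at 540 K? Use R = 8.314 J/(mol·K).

0.116

Since both paths have the same order in A, the concentration cancels and S_{B/C} = k_B/k_C = (A_B/A_C)·exp[(E_C−E_B)/(RT)].
(E_C−E_B)/(RT) = (128−108)×10³/(8.314×540) = 20000/4490 = 4.455.
k_B/k_C = (1.83×10^12/1.36×10^15)·exp(4.455) = 0.001346 × 86.04 = 0.116.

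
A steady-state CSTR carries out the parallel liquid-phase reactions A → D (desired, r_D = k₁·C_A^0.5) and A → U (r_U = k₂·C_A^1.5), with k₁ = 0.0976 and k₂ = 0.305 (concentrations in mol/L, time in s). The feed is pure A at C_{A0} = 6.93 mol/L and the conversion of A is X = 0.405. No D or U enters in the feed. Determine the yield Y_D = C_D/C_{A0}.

Exit C_A = C_{A0}(1−X) = 6.93×0.595 = 4.123 mol/L.
Rates in a CSTR are evaluated at the outlet concentration: r_D = 0.0976×4.123^0.5 = 0.1982, r_U = 0.305×4.123^1.5 = 2.554.
Fraction of consumed A going to D: r_D/(r_D+r_U) = 0.07202.
C_D = 0.07202·C_{A0}·X = 0.07202×6.93×0.405 = 0.202 mol/L; Y_D = C_D/C_{A0} = 0.0292.

0.0292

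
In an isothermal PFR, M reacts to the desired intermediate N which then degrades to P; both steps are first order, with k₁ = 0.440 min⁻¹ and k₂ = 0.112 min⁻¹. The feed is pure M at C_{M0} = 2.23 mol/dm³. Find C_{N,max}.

1.40 mol/dm³

For a first-order series the maximum intermediate yield is C_{N,max}/C_{M0} = (k₁/k₂)^[k₂/(k₂−k₁)].
= (0.440/0.112)^(0.112/(0.112−0.440)) = (3.929)^(-0.3415) = 0.6267.
C_{N,max} = 0.6267×2.23 = 1.40 mol/dm³.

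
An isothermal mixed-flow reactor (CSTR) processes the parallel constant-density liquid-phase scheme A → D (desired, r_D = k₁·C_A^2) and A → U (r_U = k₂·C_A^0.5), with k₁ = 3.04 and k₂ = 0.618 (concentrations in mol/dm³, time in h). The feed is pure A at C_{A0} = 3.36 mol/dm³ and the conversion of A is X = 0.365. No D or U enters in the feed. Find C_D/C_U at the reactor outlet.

Exit C_A = C_{A0}(1−X) = 3.36×0.635 = 2.134 mol/dm³.
In a CSTR the entire volume is at exit conditions, so r_D = 3.04×2.134^2 = 13.84 and r_U = 0.618×2.134^0.5 = 0.9027.
Overall selectivity = C_D/C_U = r_Dτ/(r_Uτ) = r_D/r_U = 15.3.

15.3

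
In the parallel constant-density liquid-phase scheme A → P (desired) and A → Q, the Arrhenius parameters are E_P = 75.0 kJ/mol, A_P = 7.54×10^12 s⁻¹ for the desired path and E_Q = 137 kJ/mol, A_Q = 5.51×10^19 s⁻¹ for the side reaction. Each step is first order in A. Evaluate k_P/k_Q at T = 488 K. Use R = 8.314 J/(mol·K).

0.593

With equal orders, S_{P/Q} = k_P/k_Q = (A_P/A_Q)·exp[(E_Q−E_P)/(RT)].
(E_Q−E_P)/(RT) = (137−75.0)×10³/(8.314×488) = 62000/4057 = 15.28.
k_P/k_Q = (7.54×10^12/5.51×10^19)·exp(15.28) = 1.368×10^-7 × 4.331×10^6 = 0.593.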